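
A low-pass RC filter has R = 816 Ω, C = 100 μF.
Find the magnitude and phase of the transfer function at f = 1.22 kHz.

Step 1 — Angular frequency: ω = 2π·1220 = 7665 rad/s.
Step 2 — Transfer function: H(jω) = 1/(1 + jωRC).
Step 3 — Denominator: 1 + jωRC = 1 + j·7665·816·0.0001 = 1 + j625.5.
Step 4 — H = 2.556e-06 - j0.001599.
Step 5 — Magnitude: |H| = 0.001599 (-55.9 dB); phase: φ = -89.9°.

|H| = 0.001599 (-55.9 dB), φ = -89.9°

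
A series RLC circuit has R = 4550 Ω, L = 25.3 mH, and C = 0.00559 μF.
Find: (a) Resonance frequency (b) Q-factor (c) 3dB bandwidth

Step 1 — Resonance condition Im(Z)=0 gives ω₀ = 1/√(LC).
Step 2 — ω₀ = 1/√(0.0253·5.59e-09) = 8.409e+04 rad/s.
Step 3 — f₀ = ω₀/(2π) = 1.338e+04 Hz.
Step 4 — Series Q: Q = ω₀L/R = 8.409e+04·0.0253/4550 = 0.4676.
Step 5 — 3dB bandwidth: Δω = ω₀/Q = 1.798e+05 rad/s; BW = Δω/(2π) = 2.862e+04 Hz.

(a) f₀ = 1.338e+04 Hz  (b) Q = 0.4676  (c) BW = 2.862e+04 Hz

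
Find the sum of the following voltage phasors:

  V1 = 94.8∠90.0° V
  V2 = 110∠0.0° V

Step 1 — Convert each phasor to rectangular form:
  V1 = 94.8·(cos(90.0°) + j·sin(90.0°)) = 0 + j94.8 V
  V2 = 110·(cos(0.0°) + j·sin(0.0°)) = 110 V
Step 2 — Sum components: V_total = 110 + j94.8 V.
Step 3 — Convert to polar: |V_total| = 145.2 V, ∠V_total = 40.8°.

V_total = 145.2∠40.8° V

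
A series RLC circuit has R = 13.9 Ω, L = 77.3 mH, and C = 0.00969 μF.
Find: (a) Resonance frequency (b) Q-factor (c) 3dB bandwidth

Step 1 — Resonance: ω₀ = 1/√(LC) = 1/√(0.0773·9.69e-09) = 3.654e+04 rad/s.
Step 2 — f₀ = ω₀/(2π) = 5815 Hz.
Step 3 — Series Q: Q = ω₀L/R = 3.654e+04·0.0773/13.9 = 203.2.
Step 4 — Bandwidth: Δω = ω₀/Q = 179.8 rad/s; BW = Δω/(2π) = 28.62 Hz.

(a) f₀ = 5815 Hz  (b) Q = 203.2  (c) BW = 28.62 Hz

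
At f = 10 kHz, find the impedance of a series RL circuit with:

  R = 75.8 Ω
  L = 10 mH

Step 1 — Angular frequency: ω = 2π·f = 2π·1e+04 = 6.283e+04 rad/s.
Step 2 — Component impedances:
  R: Z = R = 75.8 Ω
  L: Z = jωL = j·6.283e+04·0.01 = 0 + j628.3 Ω
Step 3 — Series combination: Z_total = R + L = 75.8 + j628.3 Ω = 632.9∠83.1° Ω.

Z = 75.8 + j628.3 Ω = 632.9∠83.1° Ω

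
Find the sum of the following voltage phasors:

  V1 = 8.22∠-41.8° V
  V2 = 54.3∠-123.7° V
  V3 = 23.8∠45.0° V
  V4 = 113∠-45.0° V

Step 1 — Convert each phasor to rectangular form:
  V1 = 8.22·(cos(-41.8°) + j·sin(-41.8°)) = 6.128 - j5.479 V
  V2 = 54.3·(cos(-123.7°) + j·sin(-123.7°)) = -30.13 - j45.18 V
  V3 = 23.8·(cos(45.0°) + j·sin(45.0°)) = 16.83 + j16.83 V
  V4 = 113·(cos(-45.0°) + j·sin(-45.0°)) = 79.9 - j79.9 V
Step 2 — Sum components: V_total = 72.73 - j113.7 V.
Step 3 — Convert to polar: |V_total| = 135 V, ∠V_total = -57.4°.

V_total = 135∠-57.4° V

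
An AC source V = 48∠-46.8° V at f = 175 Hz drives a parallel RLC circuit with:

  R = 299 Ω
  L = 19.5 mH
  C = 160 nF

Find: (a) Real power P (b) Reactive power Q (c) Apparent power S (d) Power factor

Step 1 — Angular frequency: ω = 2π·f = 2π·175 = 1100 rad/s.
Step 2 — Component impedances:
  R: Z = R = 299 Ω
  L: Z = jωL = j·1100·0.0195 = 0 + j21.44 Ω
  C: Z = 1/(jωC) = -j/(ω·C) = 0 - j5684 Ω
Step 3 — Parallel combination: 1/Z_total = 1/R + 1/L + 1/C; Z_total = 1.541 + j21.41 Ω = 21.47∠85.9° Ω.
Step 4 — Source phasor: V = 48∠-46.8° V = 32.86 - j34.99 V.
Step 5 — Current: I = V / Z = -1.516 - j1.644 A = 2.236∠-132.7° A.
Step 6 — Complex power: S = V·I* = 7.706 + j107.1 VA.
Step 7 — Real power: P = Re(S) = 7.706 W.
Step 8 — Reactive power: Q = Im(S) = 107.1 VAR.
Step 9 — Apparent power: |S| = 107.3 VA.
Step 10 — Power factor: PF = P/|S| = 0.0718 (lagging).

(a) P = 7.706 W  (b) Q = 107.1 VAR  (c) S = 107.3 VA  (d) PF = 0.0718 (lagging)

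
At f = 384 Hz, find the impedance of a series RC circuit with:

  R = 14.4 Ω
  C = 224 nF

Step 1 — Angular frequency: ω = 2π·f = 2π·384 = 2413 rad/s.
Step 2 — Component impedances:
  R: Z = R = 14.4 Ω
  C: Z = 1/(jωC) = -j/(ω·C) = 0 - j1850 Ω
Step 3 — Series combination: Z_total = R + C = 14.4 - j1850 Ω = 1850∠-89.6° Ω.

Z = 14.4 - j1850 Ω = 1850∠-89.6° Ω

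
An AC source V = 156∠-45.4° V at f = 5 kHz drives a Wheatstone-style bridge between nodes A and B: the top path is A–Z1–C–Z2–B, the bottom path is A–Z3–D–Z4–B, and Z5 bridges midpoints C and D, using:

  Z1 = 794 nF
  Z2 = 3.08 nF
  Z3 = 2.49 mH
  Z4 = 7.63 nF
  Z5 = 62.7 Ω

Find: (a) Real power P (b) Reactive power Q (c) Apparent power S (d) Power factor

Step 1 — Angular frequency: ω = 2π·f = 2π·5000 = 3.142e+04 rad/s.
Step 2 — Component impedances:
  Z1: Z = 1/(jωC) = -j/(ω·C) = 0 - j40.09 Ω
  Z2: Z = 1/(jωC) = -j/(ω·C) = 0 - j1.033e+04 Ω
  Z3: Z = jωL = j·3.142e+04·0.00249 = 0 + j78.23 Ω
  Z4: Z = 1/(jωC) = -j/(ω·C) = 0 - j4172 Ω
  Z5: Z = R = 62.7 Ω
Step 3 — Bridge requires nodal analysis (the Z5 bridge couples midpoints C and D, so the two paths cannot be reduced to a simple series/parallel combination). Setting node B to ground and injecting 1 A at node A, the 3-node admittance system at A, C, D solves to V_A = Z_AB = 52.87 - j2968 Ω = 2968∠-89.0° Ω.
Step 4 — Source phasor: V = 156∠-45.4° V = 109.5 - j111.1 V.
Step 5 — Current: I = V / Z = 0.03807 + j0.03623 A = 0.05256∠43.6° A.
Step 6 — Complex power: S = V·I* = 0.146 - j8.198 VA.
Step 7 — Real power: P = Re(S) = 0.146 W.
Step 8 — Reactive power: Q = Im(S) = -8.198 VAR.
Step 9 — Apparent power: |S| = 8.199 VA.
Step 10 — Power factor: PF = P/|S| = 0.01781 (leading).

(a) P = 0.146 W  (b) Q = -8.198 VAR  (c) S = 8.199 VA  (d) PF = 0.01781 (leading)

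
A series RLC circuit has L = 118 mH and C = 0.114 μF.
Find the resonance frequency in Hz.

Step 1 — Resonance condition Im(Z)=0 gives ω₀ = 1/√(LC).
Step 2 — ω₀ = 1/√(0.118·1.14e-07) = 8622 rad/s.
Step 3 — f₀ = ω₀/(2π) = 1372 Hz.

f₀ = 1372 Hz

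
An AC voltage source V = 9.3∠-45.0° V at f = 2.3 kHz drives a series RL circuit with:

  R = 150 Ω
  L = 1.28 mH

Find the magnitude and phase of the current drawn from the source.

Step 1 — Angular frequency: ω = 2π·f = 2π·2300 = 1.445e+04 rad/s.
Step 2 — Component impedances:
  R: Z = R = 150 Ω
  L: Z = jωL = j·1.445e+04·0.00128 = 0 + j18.5 Ω
Step 3 — Series combination: Z_total = R + L = 150 + j18.5 Ω = 151.1∠7.0° Ω.
Step 4 — Source phasor: V = 9.3∠-45.0° V = 6.576 - j6.576 V.
Step 5 — Ohm's law: I = V / Z_total = (6.576 - j6.576) / (150 + j18.5) = 0.03786 - j0.04851 A.
Step 6 — Convert to polar: |I| = 0.06153 A, ∠I = -52.0°.

I = 0.06153∠-52.0° A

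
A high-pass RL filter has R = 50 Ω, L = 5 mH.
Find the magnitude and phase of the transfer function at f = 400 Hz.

Step 1 — Angular frequency: ω = 2π·400 = 2513 rad/s.
Step 2 — Transfer function: H(jω) = jωL/(R + jωL).
Step 3 — Numerator jωL = j·12.57; denominator R + jωL = 50 + j12.57.
Step 4 — H = 0.05941 + j0.2364.
Step 5 — Magnitude: |H| = 0.2437 (-12.3 dB); phase: φ = 75.9°.

|H| = 0.2437 (-12.3 dB), φ = 75.9°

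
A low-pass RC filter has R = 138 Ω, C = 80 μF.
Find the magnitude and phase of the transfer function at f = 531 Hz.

Step 1 — Angular frequency: ω = 2π·531 = 3336 rad/s.
Step 2 — Transfer function: H(jω) = 1/(1 + jωRC).
Step 3 — Denominator: 1 + jωRC = 1 + j·3336·138·8e-05 = 1 + j36.83.
Step 4 — H = 0.0007365 - j0.02713.
Step 5 — Magnitude: |H| = 0.02714 (-31.3 dB); phase: φ = -88.4°.

|H| = 0.02714 (-31.3 dB), φ = -88.4°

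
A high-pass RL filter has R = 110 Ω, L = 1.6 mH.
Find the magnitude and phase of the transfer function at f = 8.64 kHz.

Step 1 — Angular frequency: ω = 2π·8640 = 5.429e+04 rad/s.
Step 2 — Transfer function: H(jω) = jωL/(R + jωL).
Step 3 — Numerator jωL = j·86.86; denominator R + jωL = 110 + j86.86.
Step 4 — H = 0.384 + j0.4864.
Step 5 — Magnitude: |H| = 0.6197 (-4.2 dB); phase: φ = 51.7°.

|H| = 0.6197 (-4.2 dB), φ = 51.7°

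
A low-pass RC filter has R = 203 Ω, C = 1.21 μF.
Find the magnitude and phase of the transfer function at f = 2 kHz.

Step 1 — Angular frequency: ω = 2π·2000 = 1.257e+04 rad/s.
Step 2 — Transfer function: H(jω) = 1/(1 + jωRC).
Step 3 — Denominator: 1 + jωRC = 1 + j·1.257e+04·203·1.21e-06 = 1 + j3.087.
Step 4 — H = 0.09499 - j0.2932.
Step 5 — Magnitude: |H| = 0.3082 (-10.2 dB); phase: φ = -72.0°.

|H| = 0.3082 (-10.2 dB), φ = -72.0°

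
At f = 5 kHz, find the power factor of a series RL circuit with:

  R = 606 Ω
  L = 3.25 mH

Step 1 — Angular frequency: ω = 2π·f = 2π·5000 = 3.142e+04 rad/s.
Step 2 — Component impedances:
  R: Z = R = 606 Ω
  L: Z = jωL = j·3.142e+04·0.00325 = 0 + j102.1 Ω
Step 3 — Series combination: Z_total = R + L = 606 + j102.1 Ω = 614.5∠9.6° Ω.
Step 4 — Power factor: PF = cos(φ) = Re(Z)/|Z| = 606/614.54 = 0.9861.
Step 5 — Type: Im(Z) = 102.1 ⇒ lagging (phase φ = 9.6°).

PF = 0.9861 (lagging, φ = 9.6°)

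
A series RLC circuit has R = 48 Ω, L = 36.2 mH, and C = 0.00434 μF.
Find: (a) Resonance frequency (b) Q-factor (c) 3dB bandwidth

Step 1 — Resonance condition Im(Z)=0 gives ω₀ = 1/√(LC).
Step 2 — ω₀ = 1/√(0.0362·4.34e-09) = 7.978e+04 rad/s.
Step 3 — f₀ = ω₀/(2π) = 1.27e+04 Hz.
Step 4 — Series Q: Q = ω₀L/R = 7.978e+04·0.0362/48 = 60.17.
Step 5 — 3dB bandwidth: Δω = ω₀/Q = 1326 rad/s; BW = Δω/(2π) = 211 Hz.

(a) f₀ = 1.27e+04 Hz  (b) Q = 60.17  (c) BW = 211 Hz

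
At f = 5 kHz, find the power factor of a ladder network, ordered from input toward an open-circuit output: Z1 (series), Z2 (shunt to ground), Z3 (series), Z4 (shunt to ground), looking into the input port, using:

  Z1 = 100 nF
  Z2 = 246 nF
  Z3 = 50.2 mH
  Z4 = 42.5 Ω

Step 1 — Angular frequency: ω = 2π·f = 2π·5000 = 3.142e+04 rad/s.
Step 2 — Component impedances:
  Z1: Z = 1/(jωC) = -j/(ω·C) = 0 - j318.3 Ω
  Z2: Z = 1/(jωC) = -j/(ω·C) = 0 - j129.4 Ω
  Z3: Z = jωL = j·3.142e+04·0.0502 = 0 + j1577 Ω
  Z4: Z = R = 42.5 Ω
Step 3 — Ladder network (open output): work backward from the far end, alternating series and parallel combinations. Z_in = 0.3392 - j459.3 Ω = 459.3∠-90.0° Ω.
Step 4 — Power factor: PF = cos(φ) = Re(Z)/|Z| = 0.33923/459.26 = 0.0007386.
Step 5 — Type: Im(Z) = -459.3 ⇒ leading (phase φ = -90.0°).

PF = 0.0007386 (leading, φ = -90.0°)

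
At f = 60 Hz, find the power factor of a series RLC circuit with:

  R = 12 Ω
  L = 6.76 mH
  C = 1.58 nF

Step 1 — Angular frequency: ω = 2π·f = 2π·60 = 377 rad/s.
Step 2 — Component impedances:
  R: Z = R = 12 Ω
  L: Z = jωL = j·377·0.00676 = 0 + j2.548 Ω
  C: Z = 1/(jωC) = -j/(ω·C) = 0 - j1.679e+06 Ω
Step 3 — Series combination: Z_total = R + L + C = 12 - j1.679e+06 Ω = 1.679e+06∠-90.0° Ω.
Step 4 — Power factor: PF = cos(φ) = Re(Z)/|Z| = 12/1.6788e+06 = 7.148e-06.
Step 5 — Type: Im(Z) = -1.679e+06 ⇒ leading (phase φ = -90.0°).

PF = 7.148e-06 (leading, φ = -90.0°)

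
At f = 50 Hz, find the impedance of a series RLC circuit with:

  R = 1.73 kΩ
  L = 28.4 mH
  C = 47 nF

Step 1 — Angular frequency: ω = 2π·f = 2π·50 = 314.2 rad/s.
Step 2 — Component impedances:
  R: Z = R = 1730 Ω
  L: Z = jωL = j·314.2·0.0284 = 0 + j8.922 Ω
  C: Z = 1/(jωC) = -j/(ω·C) = 0 - j6.773e+04 Ω
Step 3 — Series combination: Z_total = R + L + C = 1730 - j6.772e+04 Ω = 6.774e+04∠-88.5° Ω.

Z = 1730 - j6.772e+04 Ω = 6.774e+04∠-88.5° Ω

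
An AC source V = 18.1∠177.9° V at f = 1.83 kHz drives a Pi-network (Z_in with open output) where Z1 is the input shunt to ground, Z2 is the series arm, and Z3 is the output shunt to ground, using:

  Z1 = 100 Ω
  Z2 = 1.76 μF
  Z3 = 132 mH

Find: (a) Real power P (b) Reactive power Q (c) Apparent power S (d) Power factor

Step 1 — Angular frequency: ω = 2π·f = 2π·1830 = 1.15e+04 rad/s.
Step 2 — Component impedances:
  Z1: Z = R = 100 Ω
  Z2: Z = 1/(jωC) = -j/(ω·C) = 0 - j49.41 Ω
  Z3: Z = jωL = j·1.15e+04·0.132 = 0 + j1518 Ω
Step 3 — With open output, the series arm Z2 and the output shunt Z3 appear in series to ground: Z2 + Z3 = 0 + j1468 Ω.
Step 4 — Parallel with input shunt Z1: Z_in = Z1 || (Z2 + Z3) = 99.54 + j6.779 Ω = 99.77∠3.9° Ω.
Step 5 — Source phasor: V = 18.1∠177.9° V = -18.09 + j0.6633 V.
Step 6 — Current: I = V / Z = -0.1804 + j0.01895 A = 0.1814∠174.0° A.
Step 7 — Complex power: S = V·I* = 3.276 + j0.2231 VA.
Step 8 — Real power: P = Re(S) = 3.276 W.
Step 9 — Reactive power: Q = Im(S) = 0.2231 VAR.
Step 10 — Apparent power: |S| = 3.284 VA.
Step 11 — Power factor: PF = P/|S| = 0.9977 (lagging).

(a) P = 3.276 W  (b) Q = 0.2231 VAR  (c) S = 3.284 VA  (d) PF = 0.9977 (lagging)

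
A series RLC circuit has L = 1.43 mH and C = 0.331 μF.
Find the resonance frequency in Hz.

Step 1 — Resonance condition Im(Z)=0 gives ω₀ = 1/√(LC).
Step 2 — ω₀ = 1/√(0.00143·3.31e-07) = 4.596e+04 rad/s.
Step 3 — f₀ = ω₀/(2π) = 7315 Hz.

f₀ = 7315 Hz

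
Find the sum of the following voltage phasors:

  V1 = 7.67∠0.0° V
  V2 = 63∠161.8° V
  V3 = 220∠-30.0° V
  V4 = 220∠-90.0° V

Step 1 — Convert each phasor to rectangular form:
  V1 = 7.67·(cos(0.0°) + j·sin(0.0°)) = 7.67 V
  V2 = 63·(cos(161.8°) + j·sin(161.8°)) = -59.85 + j19.68 V
  V3 = 220·(cos(-30.0°) + j·sin(-30.0°)) = 190.5 - j110 V
  V4 = 220·(cos(-90.0°) + j·sin(-90.0°)) = 0 - j220 V
Step 2 — Sum components: V_total = 138.3 - j310.3 V.
Step 3 — Convert to polar: |V_total| = 339.8 V, ∠V_total = -66.0°.

V_total = 339.8∠-66.0° V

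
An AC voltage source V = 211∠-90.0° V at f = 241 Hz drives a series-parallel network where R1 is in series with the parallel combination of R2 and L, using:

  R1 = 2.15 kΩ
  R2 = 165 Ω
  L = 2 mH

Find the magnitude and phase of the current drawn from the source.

Step 1 — Angular frequency: ω = 2π·f = 2π·241 = 1514 rad/s.
Step 2 — Component impedances:
  R1: Z = R = 2150 Ω
  R2: Z = R = 165 Ω
  L: Z = jωL = j·1514·0.002 = 0 + j3.028 Ω
Step 3 — Parallel branch: R2 || L = 1/(1/R2 + 1/L) = 0.05557 + j3.027 Ω.
Step 4 — Series with R1: Z_total = R1 + (R2 || L) = 2150 + j3.027 Ω = 2150∠0.1° Ω.
Step 5 — Source phasor: V = 211∠-90.0° V = 0 - j211 V.
Step 6 — Ohm's law: I = V / Z_total = (0 - j211) / (2150 + j3.027) = -0.0001382 - j0.09814 A.
Step 7 — Convert to polar: |I| = 0.09814 A, ∠I = -90.1°.

I = 0.09814∠-90.1° A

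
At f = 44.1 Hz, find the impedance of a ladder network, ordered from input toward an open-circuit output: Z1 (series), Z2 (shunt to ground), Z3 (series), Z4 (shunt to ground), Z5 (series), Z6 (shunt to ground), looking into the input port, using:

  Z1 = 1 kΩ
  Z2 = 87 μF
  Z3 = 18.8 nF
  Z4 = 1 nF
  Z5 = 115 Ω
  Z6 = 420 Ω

Step 1 — Angular frequency: ω = 2π·f = 2π·44.1 = 277.1 rad/s.
Step 2 — Component impedances:
  Z1: Z = R = 1000 Ω
  Z2: Z = 1/(jωC) = -j/(ω·C) = 0 - j41.48 Ω
  Z3: Z = 1/(jωC) = -j/(ω·C) = 0 - j1.92e+05 Ω
  Z4: Z = 1/(jωC) = -j/(ω·C) = 0 - j3.609e+06 Ω
  Z5: Z = R = 115 Ω
  Z6: Z = R = 420 Ω
Step 3 — Ladder network (open output): work backward from the far end, alternating series and parallel combinations. Z_in = 1000 - j41.47 Ω = 1001∠-2.4° Ω.

Z = 1000 - j41.47 Ω = 1001∠-2.4° Ω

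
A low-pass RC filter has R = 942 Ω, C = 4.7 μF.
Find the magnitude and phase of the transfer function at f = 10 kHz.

Step 1 — Angular frequency: ω = 2π·1e+04 = 6.283e+04 rad/s.
Step 2 — Transfer function: H(jω) = 1/(1 + jωRC).
Step 3 — Denominator: 1 + jωRC = 1 + j·6.283e+04·942·4.7e-06 = 1 + j278.2.
Step 4 — H = 1.292e-05 - j0.003595.
Step 5 — Magnitude: |H| = 0.003595 (-48.9 dB); phase: φ = -89.8°.

|H| = 0.003595 (-48.9 dB), φ = -89.8°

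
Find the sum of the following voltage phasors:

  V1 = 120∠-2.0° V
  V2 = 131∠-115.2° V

Step 1 — Convert each phasor to rectangular form:
  V1 = 120·(cos(-2.0°) + j·sin(-2.0°)) = 119.9 - j4.188 V
  V2 = 131·(cos(-115.2°) + j·sin(-115.2°)) = -55.78 - j118.5 V
Step 2 — Sum components: V_total = 64.15 - j122.7 V.
Step 3 — Convert to polar: |V_total| = 138.5 V, ∠V_total = -62.4°.

V_total = 138.5∠-62.4° V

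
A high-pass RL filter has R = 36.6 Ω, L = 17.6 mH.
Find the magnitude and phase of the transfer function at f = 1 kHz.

Step 1 — Angular frequency: ω = 2π·1000 = 6283 rad/s.
Step 2 — Transfer function: H(jω) = jωL/(R + jωL).
Step 3 — Numerator jωL = j·110.6; denominator R + jωL = 36.6 + j110.6.
Step 4 — H = 0.9013 + j0.2983.
Step 5 — Magnitude: |H| = 0.9494 (-0.5 dB); phase: φ = 18.3°.

|H| = 0.9494 (-0.5 dB), φ = 18.3°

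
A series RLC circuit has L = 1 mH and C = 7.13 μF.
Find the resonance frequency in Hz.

Step 1 — Resonance condition Im(Z)=0 gives ω₀ = 1/√(LC).
Step 2 — ω₀ = 1/√(0.001·7.13e-06) = 1.184e+04 rad/s.
Step 3 — f₀ = ω₀/(2π) = 1885 Hz.

f₀ = 1885 Hz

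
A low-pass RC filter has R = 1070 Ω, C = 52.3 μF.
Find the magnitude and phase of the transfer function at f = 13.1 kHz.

Step 1 — Angular frequency: ω = 2π·1.31e+04 = 8.231e+04 rad/s.
Step 2 — Transfer function: H(jω) = 1/(1 + jωRC).
Step 3 — Denominator: 1 + jωRC = 1 + j·8.231e+04·1070·5.23e-05 = 1 + j4606.
Step 4 — H = 4.713e-08 - j0.0002171.
Step 5 — Magnitude: |H| = 0.0002171 (-73.3 dB); phase: φ = -90.0°.

|H| = 0.0002171 (-73.3 dB), φ = -90.0°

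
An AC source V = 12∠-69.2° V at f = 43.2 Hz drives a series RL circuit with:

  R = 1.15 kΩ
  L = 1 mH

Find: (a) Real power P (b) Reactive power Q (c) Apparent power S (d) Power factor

Step 1 — Angular frequency: ω = 2π·f = 2π·43.2 = 271.4 rad/s.
Step 2 — Component impedances:
  R: Z = R = 1150 Ω
  L: Z = jωL = j·271.4·0.001 = 0 + j0.2714 Ω
Step 3 — Series combination: Z_total = R + L = 1150 + j0.2714 Ω = 1150∠0.0° Ω.
Step 4 — Source phasor: V = 12∠-69.2° V = 4.261 - j11.22 V.
Step 5 — Current: I = V / Z = 0.003703 - j0.009756 A = 0.01043∠-69.2° A.
Step 6 — Complex power: S = V·I* = 0.1252 + j2.955e-05 VA.
Step 7 — Real power: P = Re(S) = 0.1252 W.
Step 8 — Reactive power: Q = Im(S) = 2.955e-05 VAR.
Step 9 — Apparent power: |S| = 0.1252 VA.
Step 10 — Power factor: PF = P/|S| = 1 (lagging).

(a) P = 0.1252 W  (b) Q = 2.955e-05 VAR  (c) S = 0.1252 VA  (d) PF = 1 (lagging)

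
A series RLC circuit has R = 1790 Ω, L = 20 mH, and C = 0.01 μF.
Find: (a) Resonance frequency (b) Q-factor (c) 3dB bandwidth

Step 1 — Resonance: ω₀ = 1/√(LC) = 1/√(0.02·1e-08) = 7.071e+04 rad/s.
Step 2 — f₀ = ω₀/(2π) = 1.125e+04 Hz.
Step 3 — Series Q: Q = ω₀L/R = 7.071e+04·0.02/1790 = 0.7901.
Step 4 — Bandwidth: Δω = ω₀/Q = 8.95e+04 rad/s; BW = Δω/(2π) = 1.424e+04 Hz.

(a) f₀ = 1.125e+04 Hz  (b) Q = 0.7901  (c) BW = 1.424e+04 Hz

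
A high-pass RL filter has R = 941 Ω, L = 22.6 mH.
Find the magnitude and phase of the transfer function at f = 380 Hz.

Step 1 — Angular frequency: ω = 2π·380 = 2388 rad/s.
Step 2 — Transfer function: H(jω) = jωL/(R + jωL).
Step 3 — Numerator jωL = j·53.96; denominator R + jωL = 941 + j53.96.
Step 4 — H = 0.003277 + j0.05716.
Step 5 — Magnitude: |H| = 0.05725 (-24.8 dB); phase: φ = 86.7°.

|H| = 0.05725 (-24.8 dB), φ = 86.7°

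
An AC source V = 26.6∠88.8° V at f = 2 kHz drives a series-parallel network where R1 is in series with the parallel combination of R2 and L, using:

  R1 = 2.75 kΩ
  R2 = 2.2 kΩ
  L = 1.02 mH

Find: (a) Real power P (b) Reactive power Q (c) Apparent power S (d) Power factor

Step 1 — Angular frequency: ω = 2π·f = 2π·2000 = 1.257e+04 rad/s.
Step 2 — Component impedances:
  R1: Z = R = 2750 Ω
  R2: Z = R = 2200 Ω
  L: Z = jωL = j·1.257e+04·0.00102 = 0 + j12.82 Ω
Step 3 — Parallel branch: R2 || L = 1/(1/R2 + 1/L) = 0.07468 + j12.82 Ω.
Step 4 — Series with R1: Z_total = R1 + (R2 || L) = 2750 + j12.82 Ω = 2750∠0.3° Ω.
Step 5 — Source phasor: V = 26.6∠88.8° V = 0.5571 + j26.59 V.
Step 6 — Current: I = V / Z = 0.0002476 + j0.009669 A = 0.009672∠88.5° A.
Step 7 — Complex power: S = V·I* = 0.2573 + j0.001199 VA.
Step 8 — Real power: P = Re(S) = 0.2573 W.
Step 9 — Reactive power: Q = Im(S) = 0.001199 VAR.
Step 10 — Apparent power: |S| = 0.2573 VA.
Step 11 — Power factor: PF = P/|S| = 1 (lagging).

(a) P = 0.2573 W  (b) Q = 0.001199 VAR  (c) S = 0.2573 VA  (d) PF = 1 (lagging)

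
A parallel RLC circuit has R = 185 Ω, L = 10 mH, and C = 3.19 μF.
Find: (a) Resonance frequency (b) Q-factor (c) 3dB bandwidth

Step 1 — Resonance: ω₀ = 1/√(LC) = 1/√(0.01·3.19e-06) = 5599 rad/s.
Step 2 — f₀ = ω₀/(2π) = 891.1 Hz.
Step 3 — Parallel Q: Q = R/(ω₀L) = 185/(5599·0.01) = 3.304.
Step 4 — Bandwidth: Δω = ω₀/Q = 1694 rad/s; BW = Δω/(2π) = 269.7 Hz.

(a) f₀ = 891.1 Hz  (b) Q = 3.304  (c) BW = 269.7 Hz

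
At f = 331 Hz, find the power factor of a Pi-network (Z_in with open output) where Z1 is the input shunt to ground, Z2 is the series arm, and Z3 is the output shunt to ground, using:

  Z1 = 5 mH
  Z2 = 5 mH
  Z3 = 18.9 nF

Step 1 — Angular frequency: ω = 2π·f = 2π·331 = 2080 rad/s.
Step 2 — Component impedances:
  Z1: Z = jωL = j·2080·0.005 = 0 + j10.4 Ω
  Z2: Z = jωL = j·2080·0.005 = 0 + j10.4 Ω
  Z3: Z = 1/(jωC) = -j/(ω·C) = 0 - j2.544e+04 Ω
Step 3 — With open output, the series arm Z2 and the output shunt Z3 appear in series to ground: Z2 + Z3 = 0 - j2.543e+04 Ω.
Step 4 — Parallel with input shunt Z1: Z_in = Z1 || (Z2 + Z3) = 0 + j10.4 Ω = 10.4∠90.0° Ω.
Step 5 — Power factor: PF = cos(φ) = Re(Z)/|Z| = -0/10.4 = -0.
Step 6 — Type: Im(Z) = 10.4 ⇒ lagging (phase φ = 90.0°).

PF = -0 (lagging, φ = 90.0°)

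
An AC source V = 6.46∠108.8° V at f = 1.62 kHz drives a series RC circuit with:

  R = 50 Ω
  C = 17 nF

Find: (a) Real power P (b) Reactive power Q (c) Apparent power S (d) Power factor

Step 1 — Angular frequency: ω = 2π·f = 2π·1620 = 1.018e+04 rad/s.
Step 2 — Component impedances:
  R: Z = R = 50 Ω
  C: Z = 1/(jωC) = -j/(ω·C) = 0 - j5779 Ω
Step 3 — Series combination: Z_total = R + C = 50 - j5779 Ω = 5779∠-89.5° Ω.
Step 4 — Source phasor: V = 6.46∠108.8° V = -2.082 + j6.115 V.
Step 5 — Current: I = V / Z = -0.001061 - j0.0003511 A = 0.001118∠-161.7° A.
Step 6 — Complex power: S = V·I* = 6.247e-05 - j0.007221 VA.
Step 7 — Real power: P = Re(S) = 6.247e-05 W.
Step 8 — Reactive power: Q = Im(S) = -0.007221 VAR.
Step 9 — Apparent power: |S| = 0.007221 VA.
Step 10 — Power factor: PF = P/|S| = 0.008652 (leading).

(a) P = 6.247e-05 W  (b) Q = -0.007221 VAR  (c) S = 0.007221 VA  (d) PF = 0.008652 (leading)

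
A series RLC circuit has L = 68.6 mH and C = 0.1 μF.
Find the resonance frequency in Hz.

Step 1 — Resonance condition Im(Z)=0 gives ω₀ = 1/√(LC).
Step 2 — ω₀ = 1/√(0.0686·1e-07) = 1.207e+04 rad/s.
Step 3 — f₀ = ω₀/(2π) = 1922 Hz.

f₀ = 1922 Hz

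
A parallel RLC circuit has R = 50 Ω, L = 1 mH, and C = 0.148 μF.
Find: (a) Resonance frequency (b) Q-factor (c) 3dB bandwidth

Step 1 — Resonance: ω₀ = 1/√(LC) = 1/√(0.001·1.48e-07) = 8.22e+04 rad/s.
Step 2 — f₀ = ω₀/(2π) = 1.308e+04 Hz.
Step 3 — Parallel Q: Q = R/(ω₀L) = 50/(8.22e+04·0.001) = 0.6083.
Step 4 — Bandwidth: Δω = ω₀/Q = 1.351e+05 rad/s; BW = Δω/(2π) = 2.151e+04 Hz.

(a) f₀ = 1.308e+04 Hz  (b) Q = 0.6083  (c) BW = 2.151e+04 Hz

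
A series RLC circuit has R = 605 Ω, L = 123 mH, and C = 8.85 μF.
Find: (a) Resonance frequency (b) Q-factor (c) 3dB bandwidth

Step 1 — Resonance condition Im(Z)=0 gives ω₀ = 1/√(LC).
Step 2 — ω₀ = 1/√(0.123·8.85e-06) = 958.5 rad/s.
Step 3 — f₀ = ω₀/(2π) = 152.5 Hz.
Step 4 — Series Q: Q = ω₀L/R = 958.5·0.123/605 = 0.1949.
Step 5 — 3dB bandwidth: Δω = ω₀/Q = 4919 rad/s; BW = Δω/(2π) = 782.8 Hz.

(a) f₀ = 152.5 Hz  (b) Q = 0.1949  (c) BW = 782.8 Hz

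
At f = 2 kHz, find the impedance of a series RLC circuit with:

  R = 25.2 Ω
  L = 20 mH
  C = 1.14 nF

Step 1 — Angular frequency: ω = 2π·f = 2π·2000 = 1.257e+04 rad/s.
Step 2 — Component impedances:
  R: Z = R = 25.2 Ω
  L: Z = jωL = j·1.257e+04·0.02 = 0 + j251.3 Ω
  C: Z = 1/(jωC) = -j/(ω·C) = 0 - j6.98e+04 Ω
Step 3 — Series combination: Z_total = R + L + C = 25.2 - j6.955e+04 Ω = 6.955e+04∠-90.0° Ω.

Z = 25.2 - j6.955e+04 Ω = 6.955e+04∠-90.0° Ω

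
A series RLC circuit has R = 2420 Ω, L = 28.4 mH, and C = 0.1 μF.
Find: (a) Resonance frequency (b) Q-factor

Step 1 — Resonance condition Im(Z)=0 gives ω₀ = 1/√(LC).
Step 2 — ω₀ = 1/√(0.0284·1e-07) = 1.876e+04 rad/s.
Step 3 — f₀ = ω₀/(2π) = 2986 Hz.
Step 4 — Series Q: Q = ω₀L/R = 1.876e+04·0.0284/2420 = 0.2202.

(a) f₀ = 2986 Hz  (b) Q = 0.2202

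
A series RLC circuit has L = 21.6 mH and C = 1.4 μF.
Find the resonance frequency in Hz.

Step 1 — Resonance condition Im(Z)=0 gives ω₀ = 1/√(LC).
Step 2 — ω₀ = 1/√(0.0216·1.4e-06) = 5751 rad/s.
Step 3 — f₀ = ω₀/(2π) = 915.2 Hz.

f₀ = 915.2 Hz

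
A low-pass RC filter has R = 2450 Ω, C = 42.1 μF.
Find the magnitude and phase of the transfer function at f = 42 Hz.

Step 1 — Angular frequency: ω = 2π·42 = 263.9 rad/s.
Step 2 — Transfer function: H(jω) = 1/(1 + jωRC).
Step 3 — Denominator: 1 + jωRC = 1 + j·263.9·2450·4.21e-05 = 1 + j27.22.
Step 4 — H = 0.001348 - j0.03669.
Step 5 — Magnitude: |H| = 0.03671 (-28.7 dB); phase: φ = -87.9°.

|H| = 0.03671 (-28.7 dB), φ = -87.9°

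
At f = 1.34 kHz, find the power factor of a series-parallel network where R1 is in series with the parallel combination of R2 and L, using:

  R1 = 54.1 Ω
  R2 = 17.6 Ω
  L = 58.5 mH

Step 1 — Angular frequency: ω = 2π·f = 2π·1340 = 8419 rad/s.
Step 2 — Component impedances:
  R1: Z = R = 54.1 Ω
  R2: Z = R = 17.6 Ω
  L: Z = jωL = j·8419·0.0585 = 0 + j492.5 Ω
Step 3 — Parallel branch: R2 || L = 1/(1/R2 + 1/L) = 17.58 + j0.6281 Ω.
Step 4 — Series with R1: Z_total = R1 + (R2 || L) = 71.68 + j0.6281 Ω = 71.68∠0.5° Ω.
Step 5 — Power factor: PF = cos(φ) = Re(Z)/|Z| = 71.68/71.68 = 1.
Step 6 — Type: Im(Z) = 0.6281 ⇒ lagging (phase φ = 0.5°).

PF = 1 (lagging, φ = 0.5°)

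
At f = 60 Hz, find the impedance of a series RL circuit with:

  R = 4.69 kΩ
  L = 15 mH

Step 1 — Angular frequency: ω = 2π·f = 2π·60 = 377 rad/s.
Step 2 — Component impedances:
  R: Z = R = 4690 Ω
  L: Z = jωL = j·377·0.015 = 0 + j5.655 Ω
Step 3 — Series combination: Z_total = R + L = 4690 + j5.655 Ω = 4690∠0.1° Ω.

Z = 4690 + j5.655 Ω = 4690∠0.1° Ω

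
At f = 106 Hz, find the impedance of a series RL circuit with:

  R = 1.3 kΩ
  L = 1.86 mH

Step 1 — Angular frequency: ω = 2π·f = 2π·106 = 666 rad/s.
Step 2 — Component impedances:
  R: Z = R = 1300 Ω
  L: Z = jωL = j·666·0.00186 = 0 + j1.239 Ω
Step 3 — Series combination: Z_total = R + L = 1300 + j1.239 Ω = 1300∠0.1° Ω.

Z = 1300 + j1.239 Ω = 1300∠0.1° Ω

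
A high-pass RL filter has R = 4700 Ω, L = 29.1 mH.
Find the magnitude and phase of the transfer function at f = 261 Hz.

Step 1 — Angular frequency: ω = 2π·261 = 1640 rad/s.
Step 2 — Transfer function: H(jω) = jωL/(R + jωL).
Step 3 — Numerator jωL = j·47.72; denominator R + jωL = 4700 + j47.72.
Step 4 — H = 0.0001031 + j0.01015.
Step 5 — Magnitude: |H| = 0.01015 (-39.9 dB); phase: φ = 89.4°.

|H| = 0.01015 (-39.9 dB), φ = 89.4°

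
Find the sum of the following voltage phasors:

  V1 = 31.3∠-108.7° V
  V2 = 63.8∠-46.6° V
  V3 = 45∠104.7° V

Step 1 — Convert each phasor to rectangular form:
  V1 = 31.3·(cos(-108.7°) + j·sin(-108.7°)) = -10.04 - j29.65 V
  V2 = 63.8·(cos(-46.6°) + j·sin(-46.6°)) = 43.84 - j46.36 V
  V3 = 45·(cos(104.7°) + j·sin(104.7°)) = -11.42 + j43.53 V
Step 2 — Sum components: V_total = 22.38 - j32.48 V.
Step 3 — Convert to polar: |V_total| = 39.44 V, ∠V_total = -55.4°.

V_total = 39.44∠-55.4° V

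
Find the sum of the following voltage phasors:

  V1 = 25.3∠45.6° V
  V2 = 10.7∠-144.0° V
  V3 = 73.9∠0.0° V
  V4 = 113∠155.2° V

Step 1 — Convert each phasor to rectangular form:
  V1 = 25.3·(cos(45.6°) + j·sin(45.6°)) = 17.7 + j18.08 V
  V2 = 10.7·(cos(-144.0°) + j·sin(-144.0°)) = -8.656 - j6.289 V
  V3 = 73.9·(cos(0.0°) + j·sin(0.0°)) = 73.9 V
  V4 = 113·(cos(155.2°) + j·sin(155.2°)) = -102.6 + j47.4 V
Step 2 — Sum components: V_total = -19.63 + j59.18 V.
Step 3 — Convert to polar: |V_total| = 62.36 V, ∠V_total = 108.4°.

V_total = 62.36∠108.4° V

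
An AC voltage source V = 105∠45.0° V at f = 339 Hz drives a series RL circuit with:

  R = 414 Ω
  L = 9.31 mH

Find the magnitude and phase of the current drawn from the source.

Step 1 — Angular frequency: ω = 2π·f = 2π·339 = 2130 rad/s.
Step 2 — Component impedances:
  R: Z = R = 414 Ω
  L: Z = jωL = j·2130·0.00931 = 0 + j19.83 Ω
Step 3 — Series combination: Z_total = R + L = 414 + j19.83 Ω = 414.5∠2.7° Ω.
Step 4 — Source phasor: V = 105∠45.0° V = 74.25 + j74.25 V.
Step 5 — Ohm's law: I = V / Z_total = (74.25 + j74.25) / (414 + j19.83) = 0.1875 + j0.1704 A.
Step 6 — Convert to polar: |I| = 0.2533 A, ∠I = 42.3°.

I = 0.2533∠42.3° A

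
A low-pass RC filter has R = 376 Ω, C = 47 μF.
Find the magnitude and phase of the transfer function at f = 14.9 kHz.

Step 1 — Angular frequency: ω = 2π·1.49e+04 = 9.362e+04 rad/s.
Step 2 — Transfer function: H(jω) = 1/(1 + jωRC).
Step 3 — Denominator: 1 + jωRC = 1 + j·9.362e+04·376·4.7e-05 = 1 + j1654.
Step 4 — H = 3.653e-07 - j0.0006044.
Step 5 — Magnitude: |H| = 0.0006044 (-64.4 dB); phase: φ = -90.0°.

|H| = 0.0006044 (-64.4 dB), φ = -90.0°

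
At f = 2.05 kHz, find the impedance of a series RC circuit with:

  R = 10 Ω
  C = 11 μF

Step 1 — Angular frequency: ω = 2π·f = 2π·2050 = 1.288e+04 rad/s.
Step 2 — Component impedances:
  R: Z = R = 10 Ω
  C: Z = 1/(jωC) = -j/(ω·C) = 0 - j7.058 Ω
Step 3 — Series combination: Z_total = R + C = 10 - j7.058 Ω = 12.24∠-35.2° Ω.

Z = 10 - j7.058 Ω = 12.24∠-35.2° Ω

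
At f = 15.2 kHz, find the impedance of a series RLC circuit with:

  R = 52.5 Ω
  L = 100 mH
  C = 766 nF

Step 1 — Angular frequency: ω = 2π·f = 2π·1.52e+04 = 9.55e+04 rad/s.
Step 2 — Component impedances:
  R: Z = R = 52.5 Ω
  L: Z = jωL = j·9.55e+04·0.1 = 0 + j9550 Ω
  C: Z = 1/(jωC) = -j/(ω·C) = 0 - j13.67 Ω
Step 3 — Series combination: Z_total = R + L + C = 52.5 + j9537 Ω = 9537∠89.7° Ω.

Z = 52.5 + j9537 Ω = 9537∠89.7° Ω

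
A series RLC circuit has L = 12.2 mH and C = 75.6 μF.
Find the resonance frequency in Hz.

Step 1 — Resonance condition Im(Z)=0 gives ω₀ = 1/√(LC).
Step 2 — ω₀ = 1/√(0.0122·7.56e-05) = 1041 rad/s.
Step 3 — f₀ = ω₀/(2π) = 165.7 Hz.

f₀ = 165.7 Hz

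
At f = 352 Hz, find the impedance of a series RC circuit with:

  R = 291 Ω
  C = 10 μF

Step 1 — Angular frequency: ω = 2π·f = 2π·352 = 2212 rad/s.
Step 2 — Component impedances:
  R: Z = R = 291 Ω
  C: Z = 1/(jωC) = -j/(ω·C) = 0 - j45.21 Ω
Step 3 — Series combination: Z_total = R + C = 291 - j45.21 Ω = 294.5∠-8.8° Ω.

Z = 291 - j45.21 Ω = 294.5∠-8.8° Ω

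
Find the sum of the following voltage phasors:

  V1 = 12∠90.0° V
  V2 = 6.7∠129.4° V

Step 1 — Convert each phasor to rectangular form:
  V1 = 12·(cos(90.0°) + j·sin(90.0°)) = 0 + j12 V
  V2 = 6.7·(cos(129.4°) + j·sin(129.4°)) = -4.253 + j5.177 V
Step 2 — Sum components: V_total = -4.253 + j17.18 V.
Step 3 — Convert to polar: |V_total| = 17.7 V, ∠V_total = 103.9°.

V_total = 17.7∠103.9° V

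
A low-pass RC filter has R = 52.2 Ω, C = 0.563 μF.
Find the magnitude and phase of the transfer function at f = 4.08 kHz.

Step 1 — Angular frequency: ω = 2π·4080 = 2.564e+04 rad/s.
Step 2 — Transfer function: H(jω) = 1/(1 + jωRC).
Step 3 — Denominator: 1 + jωRC = 1 + j·2.564e+04·52.2·5.63e-07 = 1 + j0.7534.
Step 4 — H = 0.6379 - j0.4806.
Step 5 — Magnitude: |H| = 0.7987 (-2.0 dB); phase: φ = -37.0°.

|H| = 0.7987 (-2.0 dB), φ = -37.0°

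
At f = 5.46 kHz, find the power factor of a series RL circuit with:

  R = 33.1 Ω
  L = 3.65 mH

Step 1 — Angular frequency: ω = 2π·f = 2π·5460 = 3.431e+04 rad/s.
Step 2 — Component impedances:
  R: Z = R = 33.1 Ω
  L: Z = jωL = j·3.431e+04·0.00365 = 0 + j125.2 Ω
Step 3 — Series combination: Z_total = R + L = 33.1 + j125.2 Ω = 129.5∠75.2° Ω.
Step 4 — Power factor: PF = cos(φ) = Re(Z)/|Z| = 33.1/129.5 = 0.2556.
Step 5 — Type: Im(Z) = 125.2 ⇒ lagging (phase φ = 75.2°).

PF = 0.2556 (lagging, φ = 75.2°)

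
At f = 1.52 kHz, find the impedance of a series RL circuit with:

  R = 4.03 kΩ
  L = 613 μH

Step 1 — Angular frequency: ω = 2π·f = 2π·1520 = 9550 rad/s.
Step 2 — Component impedances:
  R: Z = R = 4030 Ω
  L: Z = jωL = j·9550·0.000613 = 0 + j5.854 Ω
Step 3 — Series combination: Z_total = R + L = 4030 + j5.854 Ω = 4030∠0.1° Ω.

Z = 4030 + j5.854 Ω = 4030∠0.1° Ω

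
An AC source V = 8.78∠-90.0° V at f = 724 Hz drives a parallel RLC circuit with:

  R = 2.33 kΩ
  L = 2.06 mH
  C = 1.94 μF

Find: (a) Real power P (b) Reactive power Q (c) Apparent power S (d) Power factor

Step 1 — Angular frequency: ω = 2π·f = 2π·724 = 4549 rad/s.
Step 2 — Component impedances:
  R: Z = R = 2330 Ω
  L: Z = jωL = j·4549·0.00206 = 0 + j9.371 Ω
  C: Z = 1/(jωC) = -j/(ω·C) = 0 - j113.3 Ω
Step 3 — Parallel combination: 1/Z_total = 1/R + 1/L + 1/C; Z_total = 0.04479 + j10.22 Ω = 10.22∠89.7° Ω.
Step 4 — Source phasor: V = 8.78∠-90.0° V = 0 - j8.78 V.
Step 5 — Current: I = V / Z = -0.8594 - j0.003768 A = 0.8595∠-179.7° A.
Step 6 — Complex power: S = V·I* = 0.03309 + j7.546 VA.
Step 7 — Real power: P = Re(S) = 0.03309 W.
Step 8 — Reactive power: Q = Im(S) = 7.546 VAR.
Step 9 — Apparent power: |S| = 7.546 VA.
Step 10 — Power factor: PF = P/|S| = 0.004384 (lagging).

(a) P = 0.03309 W  (b) Q = 7.546 VAR  (c) S = 7.546 VA  (d) PF = 0.004384 (lagging)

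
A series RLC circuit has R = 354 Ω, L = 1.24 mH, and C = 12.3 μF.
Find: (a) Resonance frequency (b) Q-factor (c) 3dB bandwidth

Step 1 — Resonance: ω₀ = 1/√(LC) = 1/√(0.00124·1.23e-05) = 8097 rad/s.
Step 2 — f₀ = ω₀/(2π) = 1289 Hz.
Step 3 — Series Q: Q = ω₀L/R = 8097·0.00124/354 = 0.02836.
Step 4 — Bandwidth: Δω = ω₀/Q = 2.855e+05 rad/s; BW = Δω/(2π) = 4.544e+04 Hz.

(a) f₀ = 1289 Hz  (b) Q = 0.02836  (c) BW = 4.544e+04 Hz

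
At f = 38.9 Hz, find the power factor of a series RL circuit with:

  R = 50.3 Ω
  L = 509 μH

Step 1 — Angular frequency: ω = 2π·f = 2π·38.9 = 244.4 rad/s.
Step 2 — Component impedances:
  R: Z = R = 50.3 Ω
  L: Z = jωL = j·244.4·0.000509 = 0 + j0.1244 Ω
Step 3 — Series combination: Z_total = R + L = 50.3 + j0.1244 Ω = 50.3∠0.1° Ω.
Step 4 — Power factor: PF = cos(φ) = Re(Z)/|Z| = 50.3/50.3 = 1.
Step 5 — Type: Im(Z) = 0.1244 ⇒ lagging (phase φ = 0.1°).

PF = 1 (lagging, φ = 0.1°)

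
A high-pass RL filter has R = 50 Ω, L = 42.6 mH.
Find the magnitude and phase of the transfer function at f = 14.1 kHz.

Step 1 — Angular frequency: ω = 2π·1.41e+04 = 8.859e+04 rad/s.
Step 2 — Transfer function: H(jω) = jωL/(R + jωL).
Step 3 — Numerator jωL = j·3774; denominator R + jωL = 50 + j3774.
Step 4 — H = 0.9998 + j0.01325.
Step 5 — Magnitude: |H| = 0.9999 (-0.0 dB); phase: φ = 0.8°.

|H| = 0.9999 (-0.0 dB), φ = 0.8°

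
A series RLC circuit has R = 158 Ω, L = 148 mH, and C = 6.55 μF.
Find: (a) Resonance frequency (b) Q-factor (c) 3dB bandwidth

Step 1 — Resonance condition Im(Z)=0 gives ω₀ = 1/√(LC).
Step 2 — ω₀ = 1/√(0.148·6.55e-06) = 1016 rad/s.
Step 3 — f₀ = ω₀/(2π) = 161.6 Hz.
Step 4 — Series Q: Q = ω₀L/R = 1016·0.148/158 = 0.9514.
Step 5 — 3dB bandwidth: Δω = ω₀/Q = 1068 rad/s; BW = Δω/(2π) = 169.9 Hz.

(a) f₀ = 161.6 Hz  (b) Q = 0.9514  (c) BW = 169.9 Hz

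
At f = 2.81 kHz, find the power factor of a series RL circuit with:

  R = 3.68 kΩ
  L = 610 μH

Step 1 — Angular frequency: ω = 2π·f = 2π·2810 = 1.766e+04 rad/s.
Step 2 — Component impedances:
  R: Z = R = 3680 Ω
  L: Z = jωL = j·1.766e+04·0.00061 = 0 + j10.77 Ω
Step 3 — Series combination: Z_total = R + L = 3680 + j10.77 Ω = 3680∠0.2° Ω.
Step 4 — Power factor: PF = cos(φ) = Re(Z)/|Z| = 3680/3680 = 1.
Step 5 — Type: Im(Z) = 10.77 ⇒ lagging (phase φ = 0.2°).

PF = 1 (lagging, φ = 0.2°)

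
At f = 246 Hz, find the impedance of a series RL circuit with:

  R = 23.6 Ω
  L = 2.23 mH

Step 1 — Angular frequency: ω = 2π·f = 2π·246 = 1546 rad/s.
Step 2 — Component impedances:
  R: Z = R = 23.6 Ω
  L: Z = jωL = j·1546·0.00223 = 0 + j3.447 Ω
Step 3 — Series combination: Z_total = R + L = 23.6 + j3.447 Ω = 23.85∠8.3° Ω.

Z = 23.6 + j3.447 Ω = 23.85∠8.3° Ω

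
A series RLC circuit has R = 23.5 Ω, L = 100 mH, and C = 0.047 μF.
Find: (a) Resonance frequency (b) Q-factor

Step 1 — Resonance condition Im(Z)=0 gives ω₀ = 1/√(LC).
Step 2 — ω₀ = 1/√(0.1·4.7e-08) = 1.459e+04 rad/s.
Step 3 — f₀ = ω₀/(2π) = 2322 Hz.
Step 4 — Series Q: Q = ω₀L/R = 1.459e+04·0.1/23.5 = 62.07.

(a) f₀ = 2322 Hz  (b) Q = 62.07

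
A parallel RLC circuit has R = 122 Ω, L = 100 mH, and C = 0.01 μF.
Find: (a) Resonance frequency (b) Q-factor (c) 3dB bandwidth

Step 1 — Resonance: ω₀ = 1/√(LC) = 1/√(0.1·1e-08) = 3.162e+04 rad/s.
Step 2 — f₀ = ω₀/(2π) = 5033 Hz.
Step 3 — Parallel Q: Q = R/(ω₀L) = 122/(3.162e+04·0.1) = 0.03858.
Step 4 — Bandwidth: Δω = ω₀/Q = 8.197e+05 rad/s; BW = Δω/(2π) = 1.305e+05 Hz.

(a) f₀ = 5033 Hz  (b) Q = 0.03858  (c) BW = 1.305e+05 Hz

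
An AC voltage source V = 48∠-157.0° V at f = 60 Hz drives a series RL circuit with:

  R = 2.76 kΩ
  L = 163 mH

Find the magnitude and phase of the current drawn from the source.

Step 1 — Angular frequency: ω = 2π·f = 2π·60 = 377 rad/s.
Step 2 — Component impedances:
  R: Z = R = 2760 Ω
  L: Z = jωL = j·377·0.163 = 0 + j61.45 Ω
Step 3 — Series combination: Z_total = R + L = 2760 + j61.45 Ω = 2761∠1.3° Ω.
Step 4 — Source phasor: V = 48∠-157.0° V = -44.18 - j18.76 V.
Step 5 — Ohm's law: I = V / Z_total = (-44.18 - j18.76) / (2760 + j61.45) = -0.01615 - j0.006436 A.
Step 6 — Convert to polar: |I| = 0.01739 A, ∠I = -158.3°.

I = 0.01739∠-158.3° A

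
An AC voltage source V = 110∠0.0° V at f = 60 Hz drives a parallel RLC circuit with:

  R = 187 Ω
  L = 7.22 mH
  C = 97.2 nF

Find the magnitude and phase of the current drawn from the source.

Step 1 — Angular frequency: ω = 2π·f = 2π·60 = 377 rad/s.
Step 2 — Component impedances:
  R: Z = R = 187 Ω
  L: Z = jωL = j·377·0.00722 = 0 + j2.722 Ω
  C: Z = 1/(jωC) = -j/(ω·C) = 0 - j2.729e+04 Ω
Step 3 — Parallel combination: 1/Z_total = 1/R + 1/L + 1/C; Z_total = 0.03962 + j2.722 Ω = 2.722∠89.2° Ω.
Step 4 — Source phasor: V = 110∠0.0° V = 110 V.
Step 5 — Ohm's law: I = V / Z_total = (110) / (0.03962 + j2.722) = 0.5882 - j40.41 A.
Step 6 — Convert to polar: |I| = 40.41 A, ∠I = -89.2°.

I = 40.41∠-89.2° A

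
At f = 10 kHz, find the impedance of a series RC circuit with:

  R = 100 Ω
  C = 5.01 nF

Step 1 — Angular frequency: ω = 2π·f = 2π·1e+04 = 6.283e+04 rad/s.
Step 2 — Component impedances:
  R: Z = R = 100 Ω
  C: Z = 1/(jωC) = -j/(ω·C) = 0 - j3177 Ω
Step 3 — Series combination: Z_total = R + C = 100 - j3177 Ω = 3178∠-88.2° Ω.

Z = 100 - j3177 Ω = 3178∠-88.2° Ω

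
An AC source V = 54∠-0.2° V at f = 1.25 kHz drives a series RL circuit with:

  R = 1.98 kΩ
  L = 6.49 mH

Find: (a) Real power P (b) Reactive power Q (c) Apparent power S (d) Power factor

Step 1 — Angular frequency: ω = 2π·f = 2π·1250 = 7854 rad/s.
Step 2 — Component impedances:
  R: Z = R = 1980 Ω
  L: Z = jωL = j·7854·0.00649 = 0 + j50.97 Ω
Step 3 — Series combination: Z_total = R + L = 1980 + j50.97 Ω = 1981∠1.5° Ω.
Step 4 — Source phasor: V = 54∠-0.2° V = 54 - j0.1885 V.
Step 5 — Current: I = V / Z = 0.02725 - j0.0007968 A = 0.02726∠-1.7° A.
Step 6 — Complex power: S = V·I* = 1.472 + j0.03789 VA.
Step 7 — Real power: P = Re(S) = 1.472 W.
Step 8 — Reactive power: Q = Im(S) = 0.03789 VAR.
Step 9 — Apparent power: |S| = 1.472 VA.
Step 10 — Power factor: PF = P/|S| = 0.9997 (lagging).

(a) P = 1.472 W  (b) Q = 0.03789 VAR  (c) S = 1.472 VA  (d) PF = 0.9997 (lagging)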